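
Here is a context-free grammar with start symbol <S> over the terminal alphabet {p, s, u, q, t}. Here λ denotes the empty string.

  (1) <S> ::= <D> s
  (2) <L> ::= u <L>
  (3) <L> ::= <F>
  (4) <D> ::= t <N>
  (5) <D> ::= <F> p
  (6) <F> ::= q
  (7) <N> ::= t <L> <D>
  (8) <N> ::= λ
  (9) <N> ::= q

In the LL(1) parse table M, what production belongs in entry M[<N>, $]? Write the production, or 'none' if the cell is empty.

FIRST(<F>) = {q}
FIRST(<N>) = {λ, q, t}
FIRST(<L>) = {q, u}  (via <F>)
FIRST(<D>) = {q, t}  (via <F> p)
FIRST(<S>) = {q, t}  (via <D> s)
FOLLOW(<S>) includes $ since <S> is the start symbol.
FOLLOW(<D>): in <S>::=<D> s, <D> is followed by s with FIRST {s}; in <N>::=t <L> <D>, the suffix after <D> is empty, so FOLLOW(<D>) ⊇ FOLLOW(<N>) = {s}. Thus FOLLOW(<D>) = {s}.
FOLLOW(<N>): in <D>::=t <N>, the suffix after <N> is empty, so FOLLOW(<N>) ⊇ FOLLOW(<D>) = {s}. Thus FOLLOW(<N>) = {s}.
For <N> ::= t <L> <D>: FIRST(t <L> <D>) = {t}, so it goes in M[<N>, t] for t ∈ {t}.
For <N> ::= λ: FIRST(λ) = {λ}, so it goes in M[<N>, t] for t ∈ {}; since λ ∈ FIRST, also for every t ∈ FOLLOW(<N>) = {s}.
For <N> ::= q: FIRST(q) = {q}, so it goes in M[<N>, t] for t ∈ {q}.
None of these place a production in M[<N>, $].

none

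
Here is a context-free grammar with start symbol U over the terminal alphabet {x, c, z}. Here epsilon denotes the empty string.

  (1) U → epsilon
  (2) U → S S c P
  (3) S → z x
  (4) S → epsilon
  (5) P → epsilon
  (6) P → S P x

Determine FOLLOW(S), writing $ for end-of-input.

{c, x, z}

FIRST(S) = {epsilon, z}
FIRST(U) = {epsilon, c, z}  (via S S c P)
FIRST(P) = {epsilon, x, z}  (via S P x)
FOLLOW(U) includes $ since U is the start symbol.
FOLLOW(U): U appears on no right-hand side. Thus FOLLOW(U) = {$}.
FOLLOW(S): in U→S S c P (occurrence 1), S is followed by S c P with FIRST {c, z}; in U→S S c P (occurrence 2), S is followed by c P with FIRST {c}; in P→S P x, S is followed by P x with FIRST {x, z}. Thus FOLLOW(S) = {c, x, z}.
FOLLOW(P): in U→S S c P, the suffix after P is empty, so FOLLOW(P) ⊇ FOLLOW(U) = {$}; in P→S P x, P is followed by x with FIRST {x}. Thus FOLLOW(P) = {$, x}.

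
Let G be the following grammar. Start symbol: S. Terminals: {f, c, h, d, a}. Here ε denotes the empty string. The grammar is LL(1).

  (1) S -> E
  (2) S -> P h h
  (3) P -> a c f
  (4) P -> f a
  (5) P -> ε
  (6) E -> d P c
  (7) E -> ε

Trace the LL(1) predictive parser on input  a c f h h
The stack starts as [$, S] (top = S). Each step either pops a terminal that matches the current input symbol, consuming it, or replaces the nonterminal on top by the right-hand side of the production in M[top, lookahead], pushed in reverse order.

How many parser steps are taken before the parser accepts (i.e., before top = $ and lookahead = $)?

     Stack        Input        Action
  1  $ S          a c f h h $  expand S -> P h h
  2  $ h h P      a c f h h $  expand P -> a c f
  3  $ h h f c a  a c f h h $  match a
  4  $ h h f c    c f h h $    match c
  5  $ h h f      f h h $      match f
  6  $ h h        h h $        match h
  7  $ h          h $          match h
Accept reached after 7 steps.

7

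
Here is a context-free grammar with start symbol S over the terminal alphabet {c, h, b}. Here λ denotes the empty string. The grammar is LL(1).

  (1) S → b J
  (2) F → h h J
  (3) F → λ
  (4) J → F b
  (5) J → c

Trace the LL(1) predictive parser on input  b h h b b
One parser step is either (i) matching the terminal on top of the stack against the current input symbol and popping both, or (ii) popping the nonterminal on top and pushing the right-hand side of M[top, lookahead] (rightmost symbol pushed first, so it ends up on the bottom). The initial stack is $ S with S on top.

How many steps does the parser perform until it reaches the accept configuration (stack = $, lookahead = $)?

10

step 1: stack=$ S  input=b h h b b $  — expand S → b J
step 2: stack=$ J b  input=b h h b b $  — match b
step 3: stack=$ J  input=h h b b $  — expand J → F b
step 4: stack=$ b F  input=h h b b $  — expand F → h h J
step 5: stack=$ b J h h  input=h h b b $  — match h
step 6: stack=$ b J h  input=h b b $  — match h
step 7: stack=$ b J  input=b b $  — expand J → F b
step 8: stack=$ b b F  input=b b $  — expand F → λ
step 9: stack=$ b b  input=b b $  — match b
step 10: stack=$ b  input=b $  — match b
Accept reached after 10 steps.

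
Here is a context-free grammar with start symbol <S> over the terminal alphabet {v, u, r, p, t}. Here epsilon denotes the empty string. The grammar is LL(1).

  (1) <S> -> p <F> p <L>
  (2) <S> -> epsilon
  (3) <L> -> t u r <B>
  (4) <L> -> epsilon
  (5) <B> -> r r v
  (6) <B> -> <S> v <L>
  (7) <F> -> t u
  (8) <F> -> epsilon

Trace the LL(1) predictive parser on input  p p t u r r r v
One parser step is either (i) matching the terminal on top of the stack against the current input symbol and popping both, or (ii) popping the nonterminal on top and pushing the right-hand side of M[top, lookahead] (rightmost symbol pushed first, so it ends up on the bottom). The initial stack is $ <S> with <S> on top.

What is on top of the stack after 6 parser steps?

step 1: stack=$ <S>  input=p p t u r r r v $  — expand <S> -> p <F> p <L>
step 2: stack=$ <L> p <F> p  input=p p t u r r r v $  — match p
step 3: stack=$ <L> p <F>  input=p t u r r r v $  — expand <F> -> epsilon
step 4: stack=$ <L> p  input=p t u r r r v $  — match p
step 5: stack=$ <L>  input=t u r r r v $  — expand <L> -> t u r <B>
step 6: stack=$ <B> r u t  input=t u r r r v $  — match t
Stack after step 6: $ <B> r u (top = u).

u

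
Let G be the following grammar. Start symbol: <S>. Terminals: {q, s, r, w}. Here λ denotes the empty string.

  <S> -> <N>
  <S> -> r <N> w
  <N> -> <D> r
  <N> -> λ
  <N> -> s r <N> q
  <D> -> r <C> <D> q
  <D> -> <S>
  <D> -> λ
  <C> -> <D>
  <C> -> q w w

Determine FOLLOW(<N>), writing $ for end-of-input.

{$, q, r, s, w}

FIRST(<S>) = {λ, r, s}  (via <N>)
FIRST(<D>) = {λ, r, s}  (via <S>)
FIRST(<N>) = {λ, r, s}  (via <D> r)
FIRST(<C>) = {λ, q, r, s}  (via <D>)
FOLLOW(<S>) includes $ since <S> is the start symbol.
FOLLOW(<C>): in <D>->r <C> <D> q, <C> is followed by <D> q with FIRST {q, r, s}. Thus FOLLOW(<C>) = {q, r, s}.
FOLLOW(<D>): in <N>-><D> r, <D> is followed by r with FIRST {r}; in <D>->r <C> <D> q, <D> is followed by q with FIRST {q}; in <C>-><D>, the suffix after <D> is empty, so FOLLOW(<D>) ⊇ FOLLOW(<C>) = {q, r, s}. Thus FOLLOW(<D>) = {q, r, s}.
FOLLOW(<S>): in <D>-><S>, the suffix after <S> is empty, so FOLLOW(<S>) ⊇ FOLLOW(<D>) = {q, r, s}. Thus FOLLOW(<S>) = {$, q, r, s}.
FOLLOW(<N>): in <S>-><N>, the suffix after <N> is empty, so FOLLOW(<N>) ⊇ FOLLOW(<S>) = {$, q, r, s}; in <S>->r <N> w, <N> is followed by w with FIRST {w}; in <N>->s r <N> q, <N> is followed by q with FIRST {q}. Thus FOLLOW(<N>) = {$, q, r, s, w}.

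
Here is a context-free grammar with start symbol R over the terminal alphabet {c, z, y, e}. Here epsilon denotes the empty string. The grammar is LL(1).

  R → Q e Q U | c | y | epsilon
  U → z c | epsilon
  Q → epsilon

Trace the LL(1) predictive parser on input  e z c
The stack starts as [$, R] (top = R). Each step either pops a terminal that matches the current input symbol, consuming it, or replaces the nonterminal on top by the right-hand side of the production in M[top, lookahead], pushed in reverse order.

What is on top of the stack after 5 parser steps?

step 1: stack=$ R  input=e z c $  — expand R → Q e Q U
step 2: stack=$ U Q e Q  input=e z c $  — expand Q → epsilon
step 3: stack=$ U Q e  input=e z c $  — match e
step 4: stack=$ U Q  input=z c $  — expand Q → epsilon
step 5: stack=$ U  input=z c $  — expand U → z c
Stack after step 5: $ c z (top = z).

z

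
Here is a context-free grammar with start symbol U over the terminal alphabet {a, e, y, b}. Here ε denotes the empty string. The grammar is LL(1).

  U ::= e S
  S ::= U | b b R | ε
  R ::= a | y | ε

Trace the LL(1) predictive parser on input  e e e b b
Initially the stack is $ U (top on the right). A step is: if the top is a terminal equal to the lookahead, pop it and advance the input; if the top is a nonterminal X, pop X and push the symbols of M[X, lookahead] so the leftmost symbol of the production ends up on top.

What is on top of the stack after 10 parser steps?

b

      Stack    Input        Action
   1  $ U      e e e b b $  expand U ::= e S
   2  $ S e    e e e b b $  match e
   3  $ S      e e b b $    expand S ::= U
   4  $ U      e e b b $    expand U ::= e S
   5  $ S e    e e b b $    match e
   6  $ S      e b b $      expand S ::= U
   7  $ U      e b b $      expand U ::= e S
   8  $ S e    e b b $      match e
   9  $ S      b b $        expand S ::= b b R
  10  $ R b b  b b $        match b
Stack after step 10: $ R b (top = b).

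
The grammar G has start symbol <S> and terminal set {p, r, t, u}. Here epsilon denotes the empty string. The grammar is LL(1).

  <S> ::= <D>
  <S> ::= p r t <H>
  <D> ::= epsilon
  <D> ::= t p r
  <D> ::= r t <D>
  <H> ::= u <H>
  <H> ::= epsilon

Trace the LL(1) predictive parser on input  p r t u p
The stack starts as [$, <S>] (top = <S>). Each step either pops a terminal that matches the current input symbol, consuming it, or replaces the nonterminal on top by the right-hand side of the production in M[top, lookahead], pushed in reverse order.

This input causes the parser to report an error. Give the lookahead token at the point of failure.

p

     Stack        Input        Action
  1  $ <S>        p r t u p $  expand <S> ::= p r t <H>
  2  $ <H> t r p  p r t u p $  match p
  3  $ <H> t r    r t u p $    match r
  4  $ <H> t      t u p $      match t
  5  $ <H>        u p $        expand <H> ::= u <H>
  6  $ <H> u      u p $        match u
  7  $ <H>        p $          error: M[<H>, p] is empty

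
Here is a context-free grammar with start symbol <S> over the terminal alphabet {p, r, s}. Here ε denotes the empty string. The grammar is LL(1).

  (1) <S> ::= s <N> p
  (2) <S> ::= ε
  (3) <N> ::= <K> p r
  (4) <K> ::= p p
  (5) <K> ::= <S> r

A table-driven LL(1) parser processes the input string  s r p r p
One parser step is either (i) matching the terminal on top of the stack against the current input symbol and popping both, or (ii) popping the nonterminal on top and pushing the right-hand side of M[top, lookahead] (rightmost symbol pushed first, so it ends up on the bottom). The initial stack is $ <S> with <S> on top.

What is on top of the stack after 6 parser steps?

p

step 1: stack=$ <S>  input=s r p r p $  — expand <S> ::= s <N> p
step 2: stack=$ p <N> s  input=s r p r p $  — match s
step 3: stack=$ p <N>  input=r p r p $  — expand <N> ::= <K> p r
step 4: stack=$ p r p <K>  input=r p r p $  — expand <K> ::= <S> r
step 5: stack=$ p r p r <S>  input=r p r p $  — expand <S> ::= ε
step 6: stack=$ p r p r  input=r p r p $  — match r
Stack after step 6: $ p r p (top = p).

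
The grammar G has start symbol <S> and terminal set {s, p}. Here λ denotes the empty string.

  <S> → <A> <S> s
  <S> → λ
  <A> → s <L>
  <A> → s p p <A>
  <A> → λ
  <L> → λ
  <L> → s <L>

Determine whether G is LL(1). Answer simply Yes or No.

FIRST(<S>) = {λ, s}
FIRST(<A>) = {λ, s}
FIRST(<L>) = {λ, s}
FOLLOW(<S>) = {$, s}
FOLLOW(<A>) = {s}
FOLLOW(<L>) = {s}
Cell M[<A>, s] receives both <A> → s <L> and <A> → s p p <A> and <A> → λ — the grammar is not LL(1).

No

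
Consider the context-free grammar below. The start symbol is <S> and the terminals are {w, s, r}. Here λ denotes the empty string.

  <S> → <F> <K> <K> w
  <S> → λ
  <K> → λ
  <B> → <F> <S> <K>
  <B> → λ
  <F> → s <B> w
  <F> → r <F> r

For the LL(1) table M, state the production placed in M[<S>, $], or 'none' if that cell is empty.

<S> → λ

FIRST(<K>) = {λ}
FIRST(<F>) = {r, s}
FIRST(<S>) = {λ, r, s}  (via <F> <K> <K> w)
FIRST(<B>) = {λ, r, s}  (via <F> <S> <K>)
FOLLOW(<S>) includes $ since <S> is the start symbol.
FOLLOW(<B>): in <F>→s <B> w, <B> is followed by w with FIRST {w}. Thus FOLLOW(<B>) = {w}.
FOLLOW(<S>): in <B>→<F> <S> <K>, <S> is followed by <K> with FIRST {λ}; in <B>→<F> <S> <K>, the suffix after <S> is nullable, so FOLLOW(<S>) ⊇ FOLLOW(<B>) = {w}. Thus FOLLOW(<S>) = {$, w}.
For <S> → <F> <K> <K> w: FIRST(<F> <K> <K> w) = {r, s}, so it goes in M[<S>, t] for t ∈ {r, s}.
For <S> → λ: FIRST(λ) = {λ}, so it goes in M[<S>, t] for t ∈ {}; since λ ∈ FIRST, also for every t ∈ FOLLOW(<S>) = {$, w}.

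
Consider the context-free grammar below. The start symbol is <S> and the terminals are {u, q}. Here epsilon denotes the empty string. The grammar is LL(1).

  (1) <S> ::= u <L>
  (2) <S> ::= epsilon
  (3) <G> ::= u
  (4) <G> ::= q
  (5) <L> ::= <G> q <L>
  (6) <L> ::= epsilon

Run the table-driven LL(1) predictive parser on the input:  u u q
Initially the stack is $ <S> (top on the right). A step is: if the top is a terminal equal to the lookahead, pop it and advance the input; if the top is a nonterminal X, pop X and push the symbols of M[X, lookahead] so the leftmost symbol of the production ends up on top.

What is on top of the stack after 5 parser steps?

     Stack        Input    Action
  1  $ <S>        u u q $  expand <S> ::= u <L>
  2  $ <L> u      u u q $  match u
  3  $ <L>        u q $    expand <L> ::= <G> q <L>
  4  $ <L> q <G>  u q $    expand <G> ::= u
  5  $ <L> q u    u q $    match u
Stack after step 5: $ <L> q (top = q).

q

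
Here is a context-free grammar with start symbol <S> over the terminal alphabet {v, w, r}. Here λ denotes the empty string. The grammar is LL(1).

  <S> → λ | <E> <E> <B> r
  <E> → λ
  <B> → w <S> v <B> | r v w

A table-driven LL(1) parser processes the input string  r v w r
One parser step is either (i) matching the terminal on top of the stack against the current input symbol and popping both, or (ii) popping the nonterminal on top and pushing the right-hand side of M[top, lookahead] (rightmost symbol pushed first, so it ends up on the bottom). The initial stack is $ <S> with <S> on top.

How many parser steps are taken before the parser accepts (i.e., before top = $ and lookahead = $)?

8

     Stack            Input      Action
  1  $ <S>            r v w r $  expand <S> → <E> <E> <B> r
  2  $ r <B> <E> <E>  r v w r $  expand <E> → λ
  3  $ r <B> <E>      r v w r $  expand <E> → λ
  4  $ r <B>          r v w r $  expand <B> → r v w
  5  $ r w v r        r v w r $  match r
  6  $ r w v          v w r $    match v
  7  $ r w            w r $      match w
  8  $ r              r $        match r
Accept reached after 8 steps.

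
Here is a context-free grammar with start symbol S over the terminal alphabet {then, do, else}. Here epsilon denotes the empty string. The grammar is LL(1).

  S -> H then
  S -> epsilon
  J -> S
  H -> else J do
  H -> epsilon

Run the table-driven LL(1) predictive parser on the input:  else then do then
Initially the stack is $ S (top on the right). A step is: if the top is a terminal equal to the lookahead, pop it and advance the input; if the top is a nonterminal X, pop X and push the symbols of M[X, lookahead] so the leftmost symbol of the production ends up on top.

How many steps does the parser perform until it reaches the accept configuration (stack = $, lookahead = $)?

step 1: stack=$ S  input=else then do then $  — expand S -> H then
step 2: stack=$ then H  input=else then do then $  — expand H -> else J do
step 3: stack=$ then do J else  input=else then do then $  — match else
step 4: stack=$ then do J  input=then do then $  — expand J -> S
step 5: stack=$ then do S  input=then do then $  — expand S -> H then
step 6: stack=$ then do then H  input=then do then $  — expand H -> epsilon
step 7: stack=$ then do then  input=then do then $  — match then
step 8: stack=$ then do  input=do then $  — match do
step 9: stack=$ then  input=then $  — match then
Accept reached after 9 steps.

9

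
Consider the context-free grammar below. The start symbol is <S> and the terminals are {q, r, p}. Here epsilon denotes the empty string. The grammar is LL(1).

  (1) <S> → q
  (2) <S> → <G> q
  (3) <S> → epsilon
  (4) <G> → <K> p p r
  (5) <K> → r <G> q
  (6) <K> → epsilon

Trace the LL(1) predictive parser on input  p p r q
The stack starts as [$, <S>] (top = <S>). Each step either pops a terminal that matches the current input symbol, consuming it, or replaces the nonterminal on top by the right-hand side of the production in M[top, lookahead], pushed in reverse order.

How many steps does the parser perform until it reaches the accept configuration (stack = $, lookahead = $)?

7

     Stack          Input      Action
  1  $ <S>          p p r q $  expand <S> → <G> q
  2  $ q <G>        p p r q $  expand <G> → <K> p p r
  3  $ q r p p <K>  p p r q $  expand <K> → epsilon
  4  $ q r p p      p p r q $  match p
  5  $ q r p        p r q $    match p
  6  $ q r          r q $      match r
  7  $ q            q $        match q
Accept reached after 7 steps.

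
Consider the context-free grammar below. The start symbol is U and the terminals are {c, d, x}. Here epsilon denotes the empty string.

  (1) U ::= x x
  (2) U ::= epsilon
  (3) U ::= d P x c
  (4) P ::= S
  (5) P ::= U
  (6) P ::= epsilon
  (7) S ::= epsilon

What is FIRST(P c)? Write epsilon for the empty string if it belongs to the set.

FIRST(U) = {epsilon, d, x}
FIRST(S) = {epsilon}
FIRST(P) = {epsilon, d, x}  (via S, U)
FIRST(P c): take FIRST of each symbol in turn, carrying on past any symbol whose FIRST contains epsilon; result {c, d, x}.

{c, d, x}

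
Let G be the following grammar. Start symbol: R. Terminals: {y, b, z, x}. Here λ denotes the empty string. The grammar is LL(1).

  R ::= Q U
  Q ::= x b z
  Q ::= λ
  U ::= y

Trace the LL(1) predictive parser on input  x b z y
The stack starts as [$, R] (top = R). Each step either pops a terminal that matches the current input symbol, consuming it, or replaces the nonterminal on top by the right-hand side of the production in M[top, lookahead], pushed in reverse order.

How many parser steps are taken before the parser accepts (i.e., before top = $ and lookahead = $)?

step 1: stack=$ R  input=x b z y $  — expand R ::= Q U
step 2: stack=$ U Q  input=x b z y $  — expand Q ::= x b z
step 3: stack=$ U z b x  input=x b z y $  — match x
step 4: stack=$ U z b  input=b z y $  — match b
step 5: stack=$ U z  input=z y $  — match z
step 6: stack=$ U  input=y $  — expand U ::= y
step 7: stack=$ y  input=y $  — match y
Accept reached after 7 steps.

7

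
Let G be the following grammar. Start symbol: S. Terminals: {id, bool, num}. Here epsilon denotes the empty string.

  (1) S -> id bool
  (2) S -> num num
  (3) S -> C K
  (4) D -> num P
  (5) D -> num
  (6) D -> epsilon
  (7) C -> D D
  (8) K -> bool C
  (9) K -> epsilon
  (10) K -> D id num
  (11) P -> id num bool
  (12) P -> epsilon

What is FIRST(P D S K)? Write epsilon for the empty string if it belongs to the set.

FIRST(D) = {epsilon, num}
FIRST(P) = {epsilon, id}
FIRST(C) = {epsilon, num}  (via D D)
FIRST(K) = {epsilon, bool, id, num}  (via D id num)
FIRST(S) = {epsilon, bool, id, num}  (via C K)
FIRST(P D S K): take FIRST of each symbol in turn, carrying on past any symbol whose FIRST contains epsilon; result {epsilon, bool, id, num}.

{epsilon, bool, id, num}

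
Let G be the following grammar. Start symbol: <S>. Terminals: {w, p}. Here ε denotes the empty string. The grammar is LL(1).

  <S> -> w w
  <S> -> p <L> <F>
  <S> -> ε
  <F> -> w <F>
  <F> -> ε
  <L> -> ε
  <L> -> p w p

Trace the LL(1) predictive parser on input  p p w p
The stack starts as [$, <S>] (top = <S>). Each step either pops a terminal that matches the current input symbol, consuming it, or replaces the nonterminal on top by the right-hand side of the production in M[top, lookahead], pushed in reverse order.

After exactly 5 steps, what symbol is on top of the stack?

p

step 1: stack=$ <S>  input=p p w p $  — expand <S> -> p <L> <F>
step 2: stack=$ <F> <L> p  input=p p w p $  — match p
step 3: stack=$ <F> <L>  input=p w p $  — expand <L> -> p w p
step 4: stack=$ <F> p w p  input=p w p $  — match p
step 5: stack=$ <F> p w  input=w p $  — match w
Stack after step 5: $ <F> p (top = p).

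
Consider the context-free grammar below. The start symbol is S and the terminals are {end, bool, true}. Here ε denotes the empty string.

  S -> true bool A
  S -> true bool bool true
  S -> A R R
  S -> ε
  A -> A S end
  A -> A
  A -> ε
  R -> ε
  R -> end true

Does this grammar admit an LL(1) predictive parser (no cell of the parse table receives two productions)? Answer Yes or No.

FIRST(S) = {ε, end, true}
FIRST(A) = {ε, end, true}
FIRST(R) = {ε, end}
FOLLOW(S) = {$, end}
FOLLOW(A) = {$, end, true}
FOLLOW(R) = {$, end}
Cell M[A, $] receives both A -> A and A -> ε — the grammar is not LL(1).

No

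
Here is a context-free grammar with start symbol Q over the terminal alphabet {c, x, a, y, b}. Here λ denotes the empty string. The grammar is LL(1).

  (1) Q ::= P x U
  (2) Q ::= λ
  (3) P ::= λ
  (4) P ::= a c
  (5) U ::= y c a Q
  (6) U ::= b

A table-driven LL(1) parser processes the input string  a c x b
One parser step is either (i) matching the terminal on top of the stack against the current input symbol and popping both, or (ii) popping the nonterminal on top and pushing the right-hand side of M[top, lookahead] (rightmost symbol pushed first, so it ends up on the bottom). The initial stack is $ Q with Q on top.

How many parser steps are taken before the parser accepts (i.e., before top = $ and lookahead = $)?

7

step 1: stack=$ Q  input=a c x b $  — expand Q ::= P x U
step 2: stack=$ U x P  input=a c x b $  — expand P ::= a c
step 3: stack=$ U x c a  input=a c x b $  — match a
step 4: stack=$ U x c  input=c x b $  — match c
step 5: stack=$ U x  input=x b $  — match x
step 6: stack=$ U  input=b $  — expand U ::= b
step 7: stack=$ b  input=b $  — match b
Accept reached after 7 steps.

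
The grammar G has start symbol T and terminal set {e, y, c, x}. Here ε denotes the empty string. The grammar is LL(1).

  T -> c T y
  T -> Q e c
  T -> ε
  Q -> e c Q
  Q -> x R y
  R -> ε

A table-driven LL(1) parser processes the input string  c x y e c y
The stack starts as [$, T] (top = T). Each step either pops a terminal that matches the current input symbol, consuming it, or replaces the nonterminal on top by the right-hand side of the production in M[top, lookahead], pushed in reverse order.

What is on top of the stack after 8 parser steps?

c

step 1: stack=$ T  input=c x y e c y $  — expand T -> c T y
step 2: stack=$ y T c  input=c x y e c y $  — match c
step 3: stack=$ y T  input=x y e c y $  — expand T -> Q e c
step 4: stack=$ y c e Q  input=x y e c y $  — expand Q -> x R y
step 5: stack=$ y c e y R x  input=x y e c y $  — match x
step 6: stack=$ y c e y R  input=y e c y $  — expand R -> ε
step 7: stack=$ y c e y  input=y e c y $  — match y
step 8: stack=$ y c e  input=e c y $  — match e
Stack after step 8: $ y c (top = c).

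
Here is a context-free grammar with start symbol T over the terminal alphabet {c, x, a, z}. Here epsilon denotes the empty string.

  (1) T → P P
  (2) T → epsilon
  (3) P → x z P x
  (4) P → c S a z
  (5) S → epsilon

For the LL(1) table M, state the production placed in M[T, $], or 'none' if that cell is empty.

T → epsilon

FIRST(P) = {c, x}
FIRST(S) = {epsilon}
FIRST(T) = {epsilon, c, x}  (via P P)
FOLLOW(T) includes $ since T is the start symbol.
FOLLOW(T): T appears on no right-hand side. Thus FOLLOW(T) = {$}.
For T → P P: FIRST(P P) = {c, x}, so it goes in M[T, t] for t ∈ {c, x}.
For T → epsilon: FIRST(epsilon) = {epsilon}, so it goes in M[T, t] for t ∈ {}; since epsilon ∈ FIRST, also for every t ∈ FOLLOW(T) = {$}.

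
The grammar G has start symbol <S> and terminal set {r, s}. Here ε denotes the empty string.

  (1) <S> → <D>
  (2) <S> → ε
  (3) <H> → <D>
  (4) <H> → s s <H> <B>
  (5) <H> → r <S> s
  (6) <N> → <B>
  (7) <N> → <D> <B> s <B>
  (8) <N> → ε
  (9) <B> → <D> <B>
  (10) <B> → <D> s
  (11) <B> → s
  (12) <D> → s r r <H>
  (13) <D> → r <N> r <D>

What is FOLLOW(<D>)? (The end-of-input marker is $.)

{$, r, s}

FIRST(<D>): from <D>→s r r <H> we get {s}; from <D>→r <N> r <D> we get {r}. So FIRST(<D>) = {r, s}.
FIRST(<S>): from <S>→<D> we get {r, s}; from <S>→ε we get {ε}. So FIRST(<S>) = {ε, r, s}.
FIRST(<H>): from <H>→<D> we get {r, s}; from <H>→s s <H> <B> we get {s}; from <H>→r <S> s we get {r}. So FIRST(<H>) = {r, s}.
FIRST(<B>): from <B>→<D> <B> we get {r, s}; from <B>→<D> s we get {r, s}; from <B>→s we get {s}. So FIRST(<B>) = {r, s}.
FIRST(<N>): from <N>→<B> we get {r, s}; from <N>→<D> <B> s <B> we get {r, s}; from <N>→ε we get {ε}. So FIRST(<N>) = {ε, r, s}.
FOLLOW(<S>) includes $ since <S> is the start symbol.
FOLLOW(<S>): in <H>→r <S> s, <S> is followed by s with FIRST {s}. Thus FOLLOW(<S>) = {$, s}.
FOLLOW(<N>): in <D>→r <N> r <D>, <N> is followed by r <D> with FIRST {r}. Thus FOLLOW(<N>) = {r}.
FOLLOW(<H>): in <H>→s s <H> <B>, <H> is followed by <B> with FIRST {r, s}; in <D>→s r r <H>, the suffix after <H> is empty, so FOLLOW(<H>) ⊇ FOLLOW(<D>) = {$, r, s}. Thus FOLLOW(<H>) = {$, r, s}.
FOLLOW(<B>): in <H>→s s <H> <B>, the suffix after <B> is empty, so FOLLOW(<B>) ⊇ FOLLOW(<H>) = {$, r, s}; in <N>→<B>, the suffix after <B> is empty, so FOLLOW(<B>) ⊇ FOLLOW(<N>) = {r}; in <N>→<D> <B> s <B> (occurrence 1), <B> is followed by s <B> with FIRST {s}; in <N>→<D> <B> s <B> (occurrence 2), the suffix after <B> is empty, so FOLLOW(<B>) ⊇ FOLLOW(<N>) = {r}; in <B>→<D> <B>, the suffix after <B> is empty (adds nothing new). Thus FOLLOW(<B>) = {$, r, s}.
FOLLOW(<D>): in <S>→<D>, the suffix after <D> is empty, so FOLLOW(<D>) ⊇ FOLLOW(<S>) = {$, s}; in <H>→<D>, the suffix after <D> is empty, so FOLLOW(<D>) ⊇ FOLLOW(<H>) = {$, r, s}; in <N>→<D> <B> s <B>, <D> is followed by <B> s <B> with FIRST {r, s}; in <B>→<D> <B>, <D> is followed by <B> with FIRST {r, s}; in <B>→<D> s, <D> is followed by s with FIRST {s}; in <D>→r <N> r <D>, the suffix after <D> is empty (adds nothing new). Thus FOLLOW(<D>) = {$, r, s}.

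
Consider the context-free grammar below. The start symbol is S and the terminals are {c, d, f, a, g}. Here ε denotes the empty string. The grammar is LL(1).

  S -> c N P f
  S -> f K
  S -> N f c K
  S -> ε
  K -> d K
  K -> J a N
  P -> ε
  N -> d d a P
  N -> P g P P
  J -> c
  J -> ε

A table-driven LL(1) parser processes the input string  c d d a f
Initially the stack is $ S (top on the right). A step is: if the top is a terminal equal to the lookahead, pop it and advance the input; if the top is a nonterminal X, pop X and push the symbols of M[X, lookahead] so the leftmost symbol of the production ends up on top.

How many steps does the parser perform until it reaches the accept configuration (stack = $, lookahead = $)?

step 1: stack=$ S  input=c d d a f $  — expand S -> c N P f
step 2: stack=$ f P N c  input=c d d a f $  — match c
step 3: stack=$ f P N  input=d d a f $  — expand N -> d d a P
step 4: stack=$ f P P a d d  input=d d a f $  — match d
step 5: stack=$ f P P a d  input=d a f $  — match d
step 6: stack=$ f P P a  input=a f $  — match a
step 7: stack=$ f P P  input=f $  — expand P -> ε
step 8: stack=$ f P  input=f $  — expand P -> ε
step 9: stack=$ f  input=f $  — match f
Accept reached after 9 steps.

9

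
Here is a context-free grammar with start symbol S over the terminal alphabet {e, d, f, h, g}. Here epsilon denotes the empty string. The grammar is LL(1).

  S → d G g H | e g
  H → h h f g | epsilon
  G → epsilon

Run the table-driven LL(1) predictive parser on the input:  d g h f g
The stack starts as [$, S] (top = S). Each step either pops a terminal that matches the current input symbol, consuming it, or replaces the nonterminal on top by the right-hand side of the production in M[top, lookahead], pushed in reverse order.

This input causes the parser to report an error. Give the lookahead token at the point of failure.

f

     Stack      Input        Action
  1  $ S        d g h f g $  expand S → d G g H
  2  $ H g G d  d g h f g $  match d
  3  $ H g G    g h f g $    expand G → epsilon
  4  $ H g      g h f g $    match g
  5  $ H        h f g $      expand H → h h f g
  6  $ g f h h  h f g $      match h
  7  $ g f h    f g $        error: top is terminal h but lookahead is f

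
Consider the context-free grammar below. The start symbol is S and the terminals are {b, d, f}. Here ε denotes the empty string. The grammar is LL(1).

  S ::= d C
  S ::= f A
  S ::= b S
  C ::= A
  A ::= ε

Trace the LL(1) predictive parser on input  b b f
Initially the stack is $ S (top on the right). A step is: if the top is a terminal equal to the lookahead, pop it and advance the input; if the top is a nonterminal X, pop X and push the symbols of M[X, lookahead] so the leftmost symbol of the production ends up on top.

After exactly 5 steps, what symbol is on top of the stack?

     Stack  Input    Action
  1  $ S    b b f $  expand S ::= b S
  2  $ S b  b b f $  match b
  3  $ S    b f $    expand S ::= b S
  4  $ S b  b f $    match b
  5  $ S    f $      expand S ::= f A
Stack after step 5: $ A f (top = f).

f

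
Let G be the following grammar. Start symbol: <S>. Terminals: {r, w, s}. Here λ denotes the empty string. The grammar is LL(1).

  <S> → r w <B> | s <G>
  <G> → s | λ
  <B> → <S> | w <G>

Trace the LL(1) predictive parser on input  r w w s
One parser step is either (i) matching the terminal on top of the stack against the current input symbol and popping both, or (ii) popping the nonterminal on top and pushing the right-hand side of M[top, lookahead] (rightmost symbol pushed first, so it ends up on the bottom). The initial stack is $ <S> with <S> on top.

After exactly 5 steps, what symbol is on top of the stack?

<G>

     Stack      Input      Action
  1  $ <S>      r w w s $  expand <S> → r w <B>
  2  $ <B> w r  r w w s $  match r
  3  $ <B> w    w w s $    match w
  4  $ <B>      w s $      expand <B> → w <G>
  5  $ <G> w    w s $      match w
Stack after step 5: $ <G> (top = <G>).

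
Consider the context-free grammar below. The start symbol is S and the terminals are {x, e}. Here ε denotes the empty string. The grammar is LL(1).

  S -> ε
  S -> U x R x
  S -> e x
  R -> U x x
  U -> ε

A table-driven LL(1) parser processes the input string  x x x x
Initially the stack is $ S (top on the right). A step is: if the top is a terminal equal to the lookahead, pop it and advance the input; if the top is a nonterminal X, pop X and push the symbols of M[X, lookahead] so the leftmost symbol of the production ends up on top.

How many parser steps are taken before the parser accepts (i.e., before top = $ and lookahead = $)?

step 1: stack=$ S  input=x x x x $  — expand S -> U x R x
step 2: stack=$ x R x U  input=x x x x $  — expand U -> ε
step 3: stack=$ x R x  input=x x x x $  — match x
step 4: stack=$ x R  input=x x x $  — expand R -> U x x
step 5: stack=$ x x x U  input=x x x $  — expand U -> ε
step 6: stack=$ x x x  input=x x x $  — match x
step 7: stack=$ x x  input=x x $  — match x
step 8: stack=$ x  input=x $  — match x
Accept reached after 8 steps.

8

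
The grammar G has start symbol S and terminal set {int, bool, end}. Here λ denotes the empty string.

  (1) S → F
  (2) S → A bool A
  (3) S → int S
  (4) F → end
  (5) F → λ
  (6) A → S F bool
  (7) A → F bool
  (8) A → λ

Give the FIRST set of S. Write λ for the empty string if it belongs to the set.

FIRST(F) = {λ, end}
FIRST(S) = {λ, bool, end, int}  (via F, A bool A)
FIRST(A) = {λ, bool, end, int}  (via S F bool, F bool)

{λ, bool, end, int}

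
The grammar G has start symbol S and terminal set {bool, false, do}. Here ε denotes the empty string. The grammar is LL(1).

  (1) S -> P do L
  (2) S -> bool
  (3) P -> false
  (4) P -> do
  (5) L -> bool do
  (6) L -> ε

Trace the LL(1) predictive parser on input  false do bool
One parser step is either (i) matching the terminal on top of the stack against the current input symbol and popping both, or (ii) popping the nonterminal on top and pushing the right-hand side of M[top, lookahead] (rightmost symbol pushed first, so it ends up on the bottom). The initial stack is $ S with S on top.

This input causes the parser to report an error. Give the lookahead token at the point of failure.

     Stack         Input            Action
  1  $ S           false do bool $  expand S -> P do L
  2  $ L do P      false do bool $  expand P -> false
  3  $ L do false  false do bool $  match false
  4  $ L do        do bool $        match do
  5  $ L           bool $           expand L -> bool do
  6  $ do bool     bool $           match bool
  7  $ do          $                error: top is terminal do but lookahead is $

$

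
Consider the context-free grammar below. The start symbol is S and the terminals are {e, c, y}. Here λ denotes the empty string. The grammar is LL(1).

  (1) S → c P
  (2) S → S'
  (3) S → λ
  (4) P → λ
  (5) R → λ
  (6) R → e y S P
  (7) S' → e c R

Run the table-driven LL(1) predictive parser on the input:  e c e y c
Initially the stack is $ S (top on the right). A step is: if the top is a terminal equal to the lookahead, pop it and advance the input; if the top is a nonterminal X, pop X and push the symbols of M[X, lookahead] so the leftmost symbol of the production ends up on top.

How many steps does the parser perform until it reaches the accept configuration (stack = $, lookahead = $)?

11

      Stack      Input        Action
   1  $ S        e c e y c $  expand S → S'
   2  $ S'       e c e y c $  expand S' → e c R
   3  $ R c e    e c e y c $  match e
   4  $ R c      c e y c $    match c
   5  $ R        e y c $      expand R → e y S P
   6  $ P S y e  e y c $      match e
   7  $ P S y    y c $        match y
   8  $ P S      c $          expand S → c P
   9  $ P P c    c $          match c
  10  $ P P      $            expand P → λ
  11  $ P        $            expand P → λ
Accept reached after 11 steps.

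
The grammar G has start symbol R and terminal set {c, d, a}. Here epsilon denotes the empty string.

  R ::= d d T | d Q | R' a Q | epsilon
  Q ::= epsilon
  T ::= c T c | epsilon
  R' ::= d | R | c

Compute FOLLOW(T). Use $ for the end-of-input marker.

FIRST(Q): from Q::=epsilon we get {epsilon}. So FIRST(Q) = {epsilon}.
FIRST(T): from T::=c T c we get {c}; from T::=epsilon we get {epsilon}. So FIRST(T) = {epsilon, c}.
FIRST(R): from R::=d d T we get {d}; from R::=d Q we get {d}; from R::=R' a Q we get {a, c, d}; from R::=epsilon we get {epsilon}. So FIRST(R) = {epsilon, a, c, d}.
FIRST(R'): from R'::=d we get {d}; from R'::=R we get {epsilon, a, c, d}; from R'::=c we get {c}. So FIRST(R') = {epsilon, a, c, d}.
FOLLOW(R) includes $ since R is the start symbol.
FOLLOW(R'): in R::=R' a Q, R' is followed by a Q with FIRST {a}. Thus FOLLOW(R') = {a}.
FOLLOW(R): in R'::=R, the suffix after R is empty, so FOLLOW(R) ⊇ FOLLOW(R') = {a}. Thus FOLLOW(R) = {$, a}.
FOLLOW(Q): in R::=d Q, the suffix after Q is empty, so FOLLOW(Q) ⊇ FOLLOW(R) = {$, a}; in R::=R' a Q, the suffix after Q is empty, so FOLLOW(Q) ⊇ FOLLOW(R) = {$, a}. Thus FOLLOW(Q) = {$, a}.
FOLLOW(T): in R::=d d T, the suffix after T is empty, so FOLLOW(T) ⊇ FOLLOW(R) = {$, a}; in T::=c T c, T is followed by c with FIRST {c}. Thus FOLLOW(T) = {$, a, c}.

{$, a, c}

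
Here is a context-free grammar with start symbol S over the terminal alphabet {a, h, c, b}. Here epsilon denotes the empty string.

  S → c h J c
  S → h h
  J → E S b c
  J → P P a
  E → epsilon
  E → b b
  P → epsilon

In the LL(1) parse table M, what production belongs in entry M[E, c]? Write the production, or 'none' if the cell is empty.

FIRST(S) = {c, h}
FIRST(E) = {epsilon, b}
FIRST(P) = {epsilon}
FIRST(J) = {a, b, c, h}  (via E S b c, P P a)
FOLLOW(S) includes $ since S is the start symbol.
FOLLOW(E): in J→E S b c, E is followed by S b c with FIRST {c, h}. Thus FOLLOW(E) = {c, h}.
For E → epsilon: FIRST(epsilon) = {epsilon}, so it goes in M[E, t] for t ∈ {}; since epsilon ∈ FIRST, also for every t ∈ FOLLOW(E) = {c, h}.
For E → b b: FIRST(b b) = {b}, so it goes in M[E, t] for t ∈ {b}.

E → epsilon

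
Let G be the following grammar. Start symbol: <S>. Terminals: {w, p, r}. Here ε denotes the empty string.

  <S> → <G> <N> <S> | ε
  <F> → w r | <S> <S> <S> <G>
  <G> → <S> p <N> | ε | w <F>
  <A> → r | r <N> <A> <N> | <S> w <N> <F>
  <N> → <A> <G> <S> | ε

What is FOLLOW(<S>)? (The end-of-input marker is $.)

FIRST(<S>) = {ε, p, r, w}  (via <G> <N> <S>)
FIRST(<G>) = {ε, p, r, w}  (via <S> p <N>)
FIRST(<A>) = {p, r, w}  (via <S> w <N> <F>)
FIRST(<F>) = {ε, p, r, w}  (via <S> <S> <S> <G>)
FIRST(<N>) = {ε, p, r, w}  (via <A> <G> <S>)
FOLLOW(<S>) includes $ since <S> is the start symbol.
FOLLOW(<S>): in <S>→<G> <N> <S>, the suffix after <S> is empty (adds nothing new); in <F>→<S> <S> <S> <G> (occurrence 1), <S> is followed by <S> <S> <G> with FIRST {ε, p, r, w}; in <F>→<S> <S> <S> <G> (occurrence 1), the suffix after <S> is nullable, so FOLLOW(<S>) ⊇ FOLLOW(<F>) = {$, p, r, w}; in <F>→<S> <S> <S> <G> (occurrence 2), <S> is followed by <S> <G> with FIRST {ε, p, r, w}; in <F>→<S> <S> <S> <G> (occurrence 2), the suffix after <S> is nullable, so FOLLOW(<S>) ⊇ FOLLOW(<F>) = {$, p, r, w}; in <F>→<S> <S> <S> <G> (occurrence 3), <S> is followed by <G> with FIRST {ε, p, r, w}; in <F>→<S> <S> <S> <G> (occurrence 3), the suffix after <S> is nullable, so FOLLOW(<S>) ⊇ FOLLOW(<F>) = {$, p, r, w}; in <G>→<S> p <N>, <S> is followed by p <N> with FIRST {p}; in <A>→<S> w <N> <F>, <S> is followed by w <N> <F> with FIRST {w}; in <N>→<A> <G> <S>, the suffix after <S> is empty, so FOLLOW(<S>) ⊇ FOLLOW(<N>) = {$, p, r, w}. Thus FOLLOW(<S>) = {$, p, r, w}.
FOLLOW(<F>): in <G>→w <F>, the suffix after <F> is empty, so FOLLOW(<F>) ⊇ FOLLOW(<G>) = {$, p, r, w}; in <A>→<S> w <N> <F>, the suffix after <F> is empty, so FOLLOW(<F>) ⊇ FOLLOW(<A>) = {$, p, r, w}. Thus FOLLOW(<F>) = {$, p, r, w}.
FOLLOW(<G>): in <S>→<G> <N> <S>, <G> is followed by <N> <S> with FIRST {ε, p, r, w}; in <S>→<G> <N> <S>, the suffix after <G> is nullable, so FOLLOW(<G>) ⊇ FOLLOW(<S>) = {$, p, r, w}; in <F>→<S> <S> <S> <G>, the suffix after <G> is empty, so FOLLOW(<G>) ⊇ FOLLOW(<F>) = {$, p, r, w}; in <N>→<A> <G> <S>, <G> is followed by <S> with FIRST {ε, p, r, w}; in <N>→<A> <G> <S>, the suffix after <G> is nullable, so FOLLOW(<G>) ⊇ FOLLOW(<N>) = {$, p, r, w}. Thus FOLLOW(<G>) = {$, p, r, w}.
FOLLOW(<A>): in <A>→r <N> <A> <N>, <A> is followed by <N> with FIRST {ε, p, r, w}; in <A>→r <N> <A> <N>, the suffix after <A> is nullable (adds nothing new); in <N>→<A> <G> <S>, <A> is followed by <G> <S> with FIRST {ε, p, r, w}; in <N>→<A> <G> <S>, the suffix after <A> is nullable, so FOLLOW(<A>) ⊇ FOLLOW(<N>) = {$, p, r, w}. Thus FOLLOW(<A>) = {$, p, r, w}.
FOLLOW(<N>): in <S>→<G> <N> <S>, <N> is followed by <S> with FIRST {ε, p, r, w}; in <S>→<G> <N> <S>, the suffix after <N> is nullable, so FOLLOW(<N>) ⊇ FOLLOW(<S>) = {$, p, r, w}; in <G>→<S> p <N>, the suffix after <N> is empty, so FOLLOW(<N>) ⊇ FOLLOW(<G>) = {$, p, r, w}; in <A>→r <N> <A> <N> (occurrence 1), <N> is followed by <A> <N> with FIRST {p, r, w}; in <A>→r <N> <A> <N> (occurrence 2), the suffix after <N> is empty, so FOLLOW(<N>) ⊇ FOLLOW(<A>) = {$, p, r, w}; in <A>→<S> w <N> <F>, <N> is followed by <F> with FIRST {ε, p, r, w}; in <A>→<S> w <N> <F>, the suffix after <N> is nullable, so FOLLOW(<N>) ⊇ FOLLOW(<A>) = {$, p, r, w}. Thus FOLLOW(<N>) = {$, p, r, w}.

{$, p, r, w}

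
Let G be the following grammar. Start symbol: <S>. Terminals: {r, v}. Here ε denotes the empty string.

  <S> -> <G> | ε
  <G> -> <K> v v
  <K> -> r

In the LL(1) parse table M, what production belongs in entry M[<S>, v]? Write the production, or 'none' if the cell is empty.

FIRST(<K>) = {r}
FIRST(<G>) = {r}  (via <K> v v)
FIRST(<S>) = {ε, r}  (via <G>)
FOLLOW(<S>) includes $ since <S> is the start symbol.
FOLLOW(<S>): <S> appears on no right-hand side. Thus FOLLOW(<S>) = {$}.
For <S> -> <G>: FIRST(<G>) = {r}, so it goes in M[<S>, t] for t ∈ {r}.
For <S> -> ε: FIRST(ε) = {ε}, so it goes in M[<S>, t] for t ∈ {}; since ε ∈ FIRST, also for every t ∈ FOLLOW(<S>) = {$}.
None of these place a production in M[<S>, v].

none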